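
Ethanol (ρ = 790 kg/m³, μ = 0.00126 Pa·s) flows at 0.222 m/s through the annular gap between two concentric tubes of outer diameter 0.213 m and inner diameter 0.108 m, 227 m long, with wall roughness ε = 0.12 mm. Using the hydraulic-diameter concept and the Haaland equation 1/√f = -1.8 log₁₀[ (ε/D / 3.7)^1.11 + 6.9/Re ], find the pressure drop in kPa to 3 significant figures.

Hydraulic diameter D_h = 4A/P = D_o - D_i = 0.213 - 0.108 = 0.105 m.
Re = ρVD_h/μ = 790·0.222·0.105/0.00126 = 1.461e+04.
ε/D_h = 0.00012/0.105 = 0.00114; Haaland gives 1/√f = -1.8 log₁₀[0.000127+0.000472] = 5.801, so f = 0.02972.
ΔP = f(L/D_h)(ρV²/2) = 0.02972·227/0.105·19.47 = 1251 Pa.
ΔP = 1.25 kPa.

ΔP ≈ 1.25 kPa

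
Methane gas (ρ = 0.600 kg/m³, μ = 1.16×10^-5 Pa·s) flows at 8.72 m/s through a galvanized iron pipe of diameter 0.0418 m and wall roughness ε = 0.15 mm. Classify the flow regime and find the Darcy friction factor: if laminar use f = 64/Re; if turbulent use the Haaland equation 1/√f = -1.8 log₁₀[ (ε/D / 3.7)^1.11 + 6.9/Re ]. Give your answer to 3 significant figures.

f ≈ 0.0324

Re = ρVD/μ = 0.6·8.72·0.0418/1.16e-05 = 1.885e+04.
Re > 4000 → turbulent. ε/D = 0.00015/0.0418 = 0.00359; Haaland: 1/√f = -1.8 log₁₀[0.000452 + 0.000366] = 5.557, so f = 0.03238.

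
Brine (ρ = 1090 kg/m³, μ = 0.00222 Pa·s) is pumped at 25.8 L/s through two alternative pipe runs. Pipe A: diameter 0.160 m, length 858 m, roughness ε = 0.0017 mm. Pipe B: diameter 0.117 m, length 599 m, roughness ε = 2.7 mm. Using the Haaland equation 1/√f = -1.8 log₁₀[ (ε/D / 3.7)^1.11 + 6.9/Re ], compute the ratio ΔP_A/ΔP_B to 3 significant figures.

ΔP_A/ΔP_B ≈ 0.103

Pipe A: V = Q/A = 0.0258/0.02011 = 1.283 m/s; Re = 1.008e+05; ε/D = 1.06e-05; Haaland → f = 0.01783; ΔP_A = f(L/D)(ρV²/2) = 8.582e+04 Pa.
Pipe B: V = Q/A = 0.0258/0.01075 = 2.4 m/s; Re = 1.379e+05; ε/D = 0.0231; Haaland → f = 0.05178; ΔP_B = f(L/D)(ρV²/2) = 8.319e+05 Pa.
ΔP_A/ΔP_B = 8.582e+04/8.319e+05 = 0.103.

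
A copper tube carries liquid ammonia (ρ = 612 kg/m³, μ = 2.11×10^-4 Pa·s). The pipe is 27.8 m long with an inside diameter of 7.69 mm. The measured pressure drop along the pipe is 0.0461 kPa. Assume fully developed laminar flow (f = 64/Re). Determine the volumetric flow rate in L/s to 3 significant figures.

Q ≈ 6.75×10^-4 L/s

For laminar flow, f = 64/Re with Re = ρVD/μ, so Darcy-Weisbach reduces to ΔP = 32μLV/D². Solving for V: V = ΔP·D²/(32μL) = 46.1·(0.00769)²/(32·0.000211·27.8) = 0.01452 m/s.
Check: Re = ρVD/μ = 612·0.01452·0.00769/0.000211 = 323.9 < 2300, so the laminar assumption holds.
Q = V·A = 0.01452·(π/4·0.00769²) = 6.746e-07 m³/s = 6.75×10^-4 L/s.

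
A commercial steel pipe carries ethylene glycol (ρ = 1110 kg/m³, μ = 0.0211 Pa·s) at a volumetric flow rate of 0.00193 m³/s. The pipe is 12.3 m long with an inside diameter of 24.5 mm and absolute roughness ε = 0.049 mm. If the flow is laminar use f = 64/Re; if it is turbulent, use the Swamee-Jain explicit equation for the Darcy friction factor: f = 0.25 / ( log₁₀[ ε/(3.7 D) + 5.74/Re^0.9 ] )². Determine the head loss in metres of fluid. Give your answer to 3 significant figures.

h_f ≈ 17.0 m

Cross-sectional area A = πD²/4 = π(0.0245)²/4 = 0.0004714 m²; mean velocity V = Q/A = 0.00193/0.0004714 = 4.094 m/s.
Reynolds number Re = ρVD/μ = 1110 · 4.094 · 0.0245 / 0.0211 = 5276.
Re > 4000 → turbulent. Relative roughness ε/D = 4.9e-05/0.0245 = 0.002. Swamee-Jain: f = 0.25/(log₁₀[0.002/3.7 + 5.74/5276^0.9])² = 0.25/(log₁₀[0.000541 + 0.00256])² = 0.25/(-2.508)² = 0.03974.
Darcy-Weisbach: ΔP = f(L/D)(ρV²/2) = 0.03974·(12.3/0.0245)·(1110·4.094²/2) = 0.03974·502·9302 = 1.856e+05 Pa.
Head loss h_f = ΔP/(ρg) = 1.856e+05/(1110·9.81) = 17.0 m.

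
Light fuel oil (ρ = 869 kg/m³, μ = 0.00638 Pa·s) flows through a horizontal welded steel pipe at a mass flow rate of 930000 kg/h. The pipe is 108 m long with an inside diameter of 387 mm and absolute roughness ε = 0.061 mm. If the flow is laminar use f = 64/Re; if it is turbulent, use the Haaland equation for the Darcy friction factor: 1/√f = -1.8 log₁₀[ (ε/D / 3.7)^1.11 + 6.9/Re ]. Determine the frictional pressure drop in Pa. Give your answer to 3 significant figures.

ṁ = 930000 kg/h = 930000/3600 = 258.3 kg/s.
A = πD²/4 = π(0.387)²/4 = 0.1176 m²; mean velocity V = ṁ/(ρA) = 258.3/(869 · 0.1176) = 2.527 m/s.
Reynolds number Re = ρVD/μ = 869 · 2.527 · 0.387 / 0.00638 = 1.332e+05.
Re > 4000 → turbulent. Relative roughness ε/D = 6.1e-05/0.387 = 0.000158. Haaland: 1/√f = -1.8 log₁₀[(0.000158/3.7)^1.11 + 6.9/1.332e+05] = -1.8 log₁₀[1.41e-05 + 5.18e-05] = 7.526, so f = 0.01765.
Darcy-Weisbach: ΔP = f(L/D)(ρV²/2) = 0.01765·(108/0.387)·(869·2.527²/2) = 0.01765·279.1·2775 = 1.367e+04 Pa.

ΔP ≈ 13700 Pa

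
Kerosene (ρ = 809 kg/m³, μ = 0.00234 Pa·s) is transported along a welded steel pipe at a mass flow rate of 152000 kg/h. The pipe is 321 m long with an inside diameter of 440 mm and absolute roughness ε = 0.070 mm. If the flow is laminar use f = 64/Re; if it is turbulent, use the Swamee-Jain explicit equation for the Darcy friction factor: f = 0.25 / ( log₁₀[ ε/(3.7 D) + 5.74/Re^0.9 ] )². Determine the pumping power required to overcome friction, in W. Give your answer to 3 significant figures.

ṁ = 152000 kg/h = 152000/3600 = 42.22 kg/s.
A = πD²/4 = π(0.44)²/4 = 0.1521 m²; mean velocity V = ṁ/(ρA) = 42.22/(809 · 0.1521) = 0.3432 m/s.
Reynolds number Re = ρVD/μ = 809 · 0.3432 · 0.44 / 0.00234 = 5.221e+04.
Re > 4000 → turbulent. Relative roughness ε/D = 7e-05/0.44 = 0.000159. Swamee-Jain: f = 0.25/(log₁₀[0.000159/3.7 + 5.74/5.221e+04^0.9])² = 0.25/(log₁₀[4.3e-05 + 0.000326])² = 0.25/(-3.433)² = 0.02121.
Darcy-Weisbach: ΔP = f(L/D)(ρV²/2) = 0.02121·(321/0.44)·(809·0.3432²/2) = 0.02121·729.5·47.66 = 737.4 Pa.
Q = ṁ/ρ = 42.22/809 = 0.05219 m³/s.
Pumping power P = QΔP = 0.05219·737.4 = 38.48 W = 38.5 W.

P ≈ 38.5 W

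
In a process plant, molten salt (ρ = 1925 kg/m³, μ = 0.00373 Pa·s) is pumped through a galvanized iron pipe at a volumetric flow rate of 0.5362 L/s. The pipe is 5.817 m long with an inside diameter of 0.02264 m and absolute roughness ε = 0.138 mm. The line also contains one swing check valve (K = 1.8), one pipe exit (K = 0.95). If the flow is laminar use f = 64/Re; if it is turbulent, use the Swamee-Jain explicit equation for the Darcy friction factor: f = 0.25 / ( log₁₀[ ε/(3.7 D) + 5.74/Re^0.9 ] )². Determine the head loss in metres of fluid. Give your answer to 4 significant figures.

Q = 0.5362 L/s = 0.5362/1000 = 0.0005362 m³/s.
Cross-sectional area A = πD²/4 = π(0.02264)²/4 = 0.0004026 m²; mean velocity V = Q/A = 0.0005362/0.0004026 = 1.332 m/s.
Reynolds number Re = ρVD/μ = 1925 · 1.332 · 0.02264 / 0.00373 = 1.556e+04.
Re > 4000 → turbulent. Relative roughness ε/D = 0.000138/0.02264 = 0.0061. Swamee-Jain: f = 0.25/(log₁₀[0.0061/3.7 + 5.74/1.556e+04^0.9])² = 0.25/(log₁₀[0.00165 + 0.000968])² = 0.25/(-2.582)² = 0.03749.
Total minor-loss coefficient ΣK = 1·1.8 + 1·0.95 = 2.75.
ΔP = [f·L/D + ΣK]·(ρV²/2) = [0.03749·5.817/0.02264 + 2.75]·(1925·1.332²/2) = [9.632 + 2.75]·1708 = 2.114e+04 Pa.
Head loss h_f = ΔP/(ρg) = 2.114e+04/(1925·9.81) = 1.120 m.

h_f ≈ 1.120 m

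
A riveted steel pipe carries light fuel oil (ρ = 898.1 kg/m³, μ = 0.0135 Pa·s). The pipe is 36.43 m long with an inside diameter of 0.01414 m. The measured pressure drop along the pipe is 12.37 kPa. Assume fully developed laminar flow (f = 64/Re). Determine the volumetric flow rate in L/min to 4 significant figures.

Q ≈ 1.481 L/min

For laminar flow, f = 64/Re with Re = ρVD/μ, so Darcy-Weisbach reduces to ΔP = 32μLV/D². Solving for V: V = ΔP·D²/(32μL) = 1.237e+04·(0.01414)²/(32·0.0135·36.43) = 0.1572 m/s.
Check: Re = ρVD/μ = 898.1·0.1572·0.01414/0.0135 = 147.8 < 2300, so the laminar assumption holds.
Q = V·A = 0.1572·(π/4·0.01414²) = 2.468e-05 m³/s = 1.481 L/min.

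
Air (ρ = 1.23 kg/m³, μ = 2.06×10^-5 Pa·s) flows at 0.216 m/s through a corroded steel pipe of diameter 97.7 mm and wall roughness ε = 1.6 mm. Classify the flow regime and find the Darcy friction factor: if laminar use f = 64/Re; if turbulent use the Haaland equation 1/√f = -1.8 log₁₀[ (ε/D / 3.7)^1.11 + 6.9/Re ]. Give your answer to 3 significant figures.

f ≈ 0.0508

Re = ρVD/μ = 1.23·0.216·0.0977/2.06e-05 = 1260.
Re < 2300 → laminar, so f = 64/Re = 0.05079 (roughness is irrelevant in laminar flow).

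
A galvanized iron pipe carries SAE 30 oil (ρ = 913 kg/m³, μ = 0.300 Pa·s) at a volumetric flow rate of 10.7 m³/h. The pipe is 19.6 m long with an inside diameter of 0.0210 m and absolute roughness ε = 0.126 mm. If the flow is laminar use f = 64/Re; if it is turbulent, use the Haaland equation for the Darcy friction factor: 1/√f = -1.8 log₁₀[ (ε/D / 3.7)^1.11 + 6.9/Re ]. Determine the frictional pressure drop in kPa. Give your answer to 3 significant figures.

ΔP ≈ 3660 kPa

Q = 10.7 m³/h = 10.7/3600 = 0.002972 m³/s.
Cross-sectional area A = πD²/4 = π(0.021)²/4 = 0.0003464 m²; mean velocity V = Q/A = 0.002972/0.0003464 = 8.581 m/s.
Reynolds number Re = ρVD/μ = 913 · 8.581 · 0.021 / 0.3 = 548.4.
Re < 2300 → laminar flow, so f = 64/Re = 64/548.4 = 0.1167 (the turbulent correlation is not needed).
Darcy-Weisbach: ΔP = f(L/D)(ρV²/2) = 0.1167·(19.6/0.021)·(913·8.581²/2) = 0.1167·933.3·3.362e+04 = 3.661e+06 Pa.
ΔP = 3.661e+06 Pa = 3660 kPa.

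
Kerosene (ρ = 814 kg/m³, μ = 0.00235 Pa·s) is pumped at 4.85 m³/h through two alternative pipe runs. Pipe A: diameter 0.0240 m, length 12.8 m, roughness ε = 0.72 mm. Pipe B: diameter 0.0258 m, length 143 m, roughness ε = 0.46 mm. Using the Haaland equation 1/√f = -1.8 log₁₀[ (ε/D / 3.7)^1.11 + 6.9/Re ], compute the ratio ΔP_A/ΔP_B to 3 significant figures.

Pipe A: V = Q/A = 0.001347/0.0004524 = 2.978 m/s; Re = 2.476e+04; ε/D = 0.03; Haaland → f = 0.05852; ΔP_A = f(L/D)(ρV²/2) = 1.127e+05 Pa.
Pipe B: V = Q/A = 0.001347/0.0005228 = 2.577 m/s; Re = 2.303e+04; ε/D = 0.0178; Haaland → f = 0.04837; ΔP_B = f(L/D)(ρV²/2) = 7.247e+05 Pa.
ΔP_A/ΔP_B = 1.127e+05/7.247e+05 = 0.155.

ΔP_A/ΔP_B ≈ 0.155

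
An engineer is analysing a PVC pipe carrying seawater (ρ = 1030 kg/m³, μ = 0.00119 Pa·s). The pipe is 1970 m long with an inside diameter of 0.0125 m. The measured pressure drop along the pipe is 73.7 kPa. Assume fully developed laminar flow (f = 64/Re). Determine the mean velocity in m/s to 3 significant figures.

For laminar flow, f = 64/Re with Re = ρVD/μ, so Darcy-Weisbach reduces to ΔP = 32μLV/D². Solving for V: V = ΔP·D²/(32μL) = 7.37e+04·(0.0125)²/(32·0.00119·1970) = 0.1535 m/s.
Check: Re = ρVD/μ = 1030·0.1535·0.0125/0.00119 = 1661 < 2300, so the laminar assumption holds.

V ≈ 0.154 m/s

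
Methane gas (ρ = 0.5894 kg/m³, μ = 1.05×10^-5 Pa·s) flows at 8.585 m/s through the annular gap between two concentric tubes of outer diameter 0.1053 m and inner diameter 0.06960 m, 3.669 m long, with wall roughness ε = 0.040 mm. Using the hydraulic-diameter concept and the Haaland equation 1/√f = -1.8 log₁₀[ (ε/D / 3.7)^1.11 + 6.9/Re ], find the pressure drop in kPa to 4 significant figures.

ΔP ≈ 0.06405 kPa

Hydraulic diameter D_h = 4A/P = D_o - D_i = 0.1053 - 0.0696 = 0.0357 m.
Re = ρVD_h/μ = 0.5894·8.585·0.0357/1.05e-05 = 1.72e+04.
ε/D_h = 4e-05/0.0357 = 0.00112; Haaland gives 1/√f = -1.8 log₁₀[0.000124+0.000401] = 5.903, so f = 0.0287.
ΔP = f(L/D_h)(ρV²/2) = 0.0287·3.669/0.0357·21.72 = 64.05 Pa.
ΔP = 0.06405 kPa.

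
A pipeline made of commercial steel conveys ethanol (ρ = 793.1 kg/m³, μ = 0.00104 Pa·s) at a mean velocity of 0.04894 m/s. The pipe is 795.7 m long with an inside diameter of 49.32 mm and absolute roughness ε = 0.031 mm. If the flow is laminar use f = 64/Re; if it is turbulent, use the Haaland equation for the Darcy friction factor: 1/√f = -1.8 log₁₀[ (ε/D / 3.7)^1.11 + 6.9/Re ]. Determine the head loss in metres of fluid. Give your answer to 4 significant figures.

h_f ≈ 0.06848 m

Reynolds number Re = ρVD/μ = 793.1 · 0.04894 · 0.04932 / 0.00104 = 1841.
Re < 2300 → laminar flow, so f = 64/Re = 64/1841 = 0.03477 (the turbulent correlation is not needed).
Darcy-Weisbach: ΔP = f(L/D)(ρV²/2) = 0.03477·(795.7/0.04932)·(793.1·0.04894²/2) = 0.03477·1.613e+04·0.9498 = 532.8 Pa.
Head loss h_f = ΔP/(ρg) = 532.8/(793.1·9.81) = 0.06848 m.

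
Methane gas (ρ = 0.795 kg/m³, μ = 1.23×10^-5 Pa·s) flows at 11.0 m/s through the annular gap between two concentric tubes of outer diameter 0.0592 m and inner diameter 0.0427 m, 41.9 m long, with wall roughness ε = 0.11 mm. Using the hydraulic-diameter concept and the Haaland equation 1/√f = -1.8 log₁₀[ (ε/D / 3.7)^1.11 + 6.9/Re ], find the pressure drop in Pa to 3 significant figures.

Hydraulic diameter D_h = 4A/P = D_o - D_i = 0.0592 - 0.0427 = 0.0165 m.
Re = ρVD_h/μ = 0.795·11·0.0165/1.23e-05 = 1.173e+04.
ε/D_h = 0.00011/0.0165 = 0.00667; Haaland gives 1/√f = -1.8 log₁₀[0.000899+0.000588] = 5.09, so f = 0.0386.
ΔP = f(L/D_h)(ρV²/2) = 0.0386·41.9/0.0165·48.1 = 4715 Pa.

ΔP ≈ 4710 Pa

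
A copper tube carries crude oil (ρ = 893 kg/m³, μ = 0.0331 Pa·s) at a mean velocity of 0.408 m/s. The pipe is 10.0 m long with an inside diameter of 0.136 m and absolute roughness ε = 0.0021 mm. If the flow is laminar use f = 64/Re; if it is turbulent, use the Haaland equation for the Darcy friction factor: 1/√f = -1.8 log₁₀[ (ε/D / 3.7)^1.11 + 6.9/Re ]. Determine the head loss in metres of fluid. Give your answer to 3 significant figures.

Reynolds number Re = ρVD/μ = 893 · 0.408 · 0.136 / 0.0331 = 1497.
Re < 2300 → laminar flow, so f = 64/Re = 64/1497 = 0.04275 (the turbulent correlation is not needed).
Darcy-Weisbach: ΔP = f(L/D)(ρV²/2) = 0.04275·(10/0.136)·(893·0.408²/2) = 0.04275·73.53·74.33 = 233.6 Pa.
Head loss h_f = ΔP/(ρg) = 233.6/(893·9.81) = 0.0267 m.

h_f ≈ 0.0267 m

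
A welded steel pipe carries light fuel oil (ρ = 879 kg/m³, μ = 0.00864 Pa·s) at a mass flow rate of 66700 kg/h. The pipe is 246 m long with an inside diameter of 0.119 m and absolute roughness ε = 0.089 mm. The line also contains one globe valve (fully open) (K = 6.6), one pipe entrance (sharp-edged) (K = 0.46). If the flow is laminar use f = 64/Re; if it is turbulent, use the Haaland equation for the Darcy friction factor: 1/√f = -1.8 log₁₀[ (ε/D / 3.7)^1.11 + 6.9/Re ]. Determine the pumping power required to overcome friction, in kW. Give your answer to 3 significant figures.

P ≈ 2.05 kW

ṁ = 66700 kg/h = 66700/3600 = 18.53 kg/s.
A = πD²/4 = π(0.119)²/4 = 0.01112 m²; mean velocity V = ṁ/(ρA) = 18.53/(879 · 0.01112) = 1.895 m/s.
Reynolds number Re = ρVD/μ = 879 · 1.895 · 0.119 / 0.00864 = 2.294e+04.
Re > 4000 → turbulent. Relative roughness ε/D = 8.9e-05/0.119 = 0.000748. Haaland: 1/√f = -1.8 log₁₀[(0.000748/3.7)^1.11 + 6.9/2.294e+04] = -1.8 log₁₀[7.93e-05 + 0.000301] = 6.156, so f = 0.02638.
Total minor-loss coefficient ΣK = 1·6.6 + 1·0.46 = 7.06.
ΔP = [f·L/D + ΣK]·(ρV²/2) = [0.02638·246/0.119 + 7.06]·(879·1.895²/2) = [54.54 + 7.06]·1579 = 9.724e+04 Pa.
Q = ṁ/ρ = 18.53/879 = 0.02108 m³/s.
Pumping power P = QΔP = 0.02108·9.724e+04 = 2050 W = 2.05 kW.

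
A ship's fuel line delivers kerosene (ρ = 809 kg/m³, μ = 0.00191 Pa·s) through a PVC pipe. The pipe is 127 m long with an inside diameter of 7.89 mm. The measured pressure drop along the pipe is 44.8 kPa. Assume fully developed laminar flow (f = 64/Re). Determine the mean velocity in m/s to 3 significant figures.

For laminar flow, f = 64/Re with Re = ρVD/μ, so Darcy-Weisbach reduces to ΔP = 32μLV/D². Solving for V: V = ΔP·D²/(32μL) = 4.48e+04·(0.00789)²/(32·0.00191·127) = 0.3593 m/s.
Check: Re = ρVD/μ = 809·0.3593·0.00789/0.00191 = 1201 < 2300, so the laminar assumption holds.

V ≈ 0.359 m/s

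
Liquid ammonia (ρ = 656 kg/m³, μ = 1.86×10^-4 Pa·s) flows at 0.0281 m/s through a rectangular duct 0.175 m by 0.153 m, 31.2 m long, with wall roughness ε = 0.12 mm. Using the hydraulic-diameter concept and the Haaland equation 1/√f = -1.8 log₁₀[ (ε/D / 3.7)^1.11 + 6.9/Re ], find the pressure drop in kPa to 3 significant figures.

ΔP ≈ 0.00140 kPa

Hydraulic diameter D_h = 4A/P = 4·(0.175·0.153)/(2·(0.175+0.153)) = 0.1071/0.656 = 0.1633 m.
Re = ρVD_h/μ = 656·0.0281·0.1633/0.000186 = 1.618e+04.
ε/D_h = 0.00012/0.1633 = 0.000735; Haaland gives 1/√f = -1.8 log₁₀[7.78e-05+0.000426] = 5.935, so f = 0.02839.
ΔP = f(L/D_h)(ρV²/2) = 0.02839·31.2/0.1633·0.259 = 1.405 Pa.
ΔP = 0.00140 kPa.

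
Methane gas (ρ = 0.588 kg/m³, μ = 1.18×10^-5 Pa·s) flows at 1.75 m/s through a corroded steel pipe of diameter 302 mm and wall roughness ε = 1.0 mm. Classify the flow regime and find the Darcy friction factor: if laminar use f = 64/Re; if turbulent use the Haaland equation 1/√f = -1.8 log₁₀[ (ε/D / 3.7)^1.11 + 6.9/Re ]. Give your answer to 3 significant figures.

Re = ρVD/μ = 0.588·1.75·0.302/1.18e-05 = 2.634e+04.
Re > 4000 → turbulent. ε/D = 0.001/0.302 = 0.00331; Haaland: 1/√f = -1.8 log₁₀[0.000414 + 0.000262] = 5.707, so f = 0.03071.

f ≈ 0.0307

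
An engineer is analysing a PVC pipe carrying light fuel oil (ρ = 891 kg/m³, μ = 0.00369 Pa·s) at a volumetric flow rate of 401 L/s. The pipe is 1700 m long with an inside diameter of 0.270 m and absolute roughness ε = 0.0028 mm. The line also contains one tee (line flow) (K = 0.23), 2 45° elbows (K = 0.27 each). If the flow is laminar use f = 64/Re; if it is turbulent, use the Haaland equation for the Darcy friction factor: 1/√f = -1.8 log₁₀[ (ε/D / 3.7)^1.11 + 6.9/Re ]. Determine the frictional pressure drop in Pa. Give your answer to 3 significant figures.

Q = 401 L/s = 401/1000 = 0.401 m³/s.
Cross-sectional area A = πD²/4 = π(0.27)²/4 = 0.05726 m²; mean velocity V = Q/A = 0.401/0.05726 = 7.004 m/s.
Reynolds number Re = ρVD/μ = 891 · 7.004 · 0.27 / 0.00369 = 4.566e+05.
Re > 4000 → turbulent. Relative roughness ε/D = 2.8e-06/0.27 = 1.04e-05. Haaland: 1/√f = -1.8 log₁₀[(1.04e-05/3.7)^1.11 + 6.9/4.566e+05] = -1.8 log₁₀[6.87e-07 + 1.51e-05] = 8.643, so f = 0.01339.
Total minor-loss coefficient ΣK = 1·0.23 + 2·0.27 = 0.77.
ΔP = [f·L/D + ΣK]·(ρV²/2) = [0.01339·1700/0.27 + 0.77]·(891·7.004²/2) = [84.3 + 0.77]·2.185e+04 = 1.859e+06 Pa.

ΔP ≈ 1.86×10^6 Pa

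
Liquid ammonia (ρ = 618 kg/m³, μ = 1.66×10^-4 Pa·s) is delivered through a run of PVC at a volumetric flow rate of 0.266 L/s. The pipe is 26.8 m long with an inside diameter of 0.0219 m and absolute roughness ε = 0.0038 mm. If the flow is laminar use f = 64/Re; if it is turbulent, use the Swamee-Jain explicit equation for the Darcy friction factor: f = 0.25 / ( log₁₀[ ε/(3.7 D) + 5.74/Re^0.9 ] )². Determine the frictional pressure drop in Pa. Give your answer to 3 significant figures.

Q = 0.266 L/s = 0.266/1000 = 0.000266 m³/s.
Cross-sectional area A = πD²/4 = π(0.0219)²/4 = 0.0003767 m²; mean velocity V = Q/A = 0.000266/0.0003767 = 0.7062 m/s.
Reynolds number Re = ρVD/μ = 618 · 0.7062 · 0.0219 / 0.000166 = 5.757e+04.
Re > 4000 → turbulent. Relative roughness ε/D = 3.8e-06/0.0219 = 0.000174. Swamee-Jain: f = 0.25/(log₁₀[0.000174/3.7 + 5.74/5.757e+04^0.9])² = 0.25/(log₁₀[4.69e-05 + 0.000298])² = 0.25/(-3.462)² = 0.02086.
Darcy-Weisbach: ΔP = f(L/D)(ρV²/2) = 0.02086·(26.8/0.0219)·(618·0.7062²/2) = 0.02086·1224·154.1 = 3933 Pa.

ΔP ≈ 3930 Pa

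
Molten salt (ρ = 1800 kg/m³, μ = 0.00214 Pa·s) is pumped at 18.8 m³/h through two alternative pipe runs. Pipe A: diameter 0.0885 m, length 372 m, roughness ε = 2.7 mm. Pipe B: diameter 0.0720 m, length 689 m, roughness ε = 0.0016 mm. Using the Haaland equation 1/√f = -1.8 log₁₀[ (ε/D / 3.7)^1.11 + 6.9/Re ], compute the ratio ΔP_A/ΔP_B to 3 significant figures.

ΔP_A/ΔP_B ≈ 0.593

Pipe A: V = Q/A = 0.005222/0.006151 = 0.8489 m/s; Re = 6.319e+04; ε/D = 0.0305; Haaland → f = 0.05817; ΔP_A = f(L/D)(ρV²/2) = 1.586e+05 Pa.
Pipe B: V = Q/A = 0.005222/0.004072 = 1.283 m/s; Re = 7.768e+04; ε/D = 2.22e-05; Haaland → f = 0.01888; ΔP_B = f(L/D)(ρV²/2) = 2.674e+05 Pa.
ΔP_A/ΔP_B = 1.586e+05/2.674e+05 = 0.593.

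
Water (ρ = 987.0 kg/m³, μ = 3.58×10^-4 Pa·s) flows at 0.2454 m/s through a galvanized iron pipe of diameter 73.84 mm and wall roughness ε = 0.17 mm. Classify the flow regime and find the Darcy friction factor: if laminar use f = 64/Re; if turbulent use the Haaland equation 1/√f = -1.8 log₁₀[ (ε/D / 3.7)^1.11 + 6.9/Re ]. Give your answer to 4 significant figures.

Re = ρVD/μ = 987·0.2454·0.07384/0.000358 = 4.996e+04.
Re > 4000 → turbulent. ε/D = 0.00017/0.07384 = 0.0023; Haaland: 1/√f = -1.8 log₁₀[0.000276 + 0.000138] = 6.089, so f = 0.02697.

f ≈ 0.02697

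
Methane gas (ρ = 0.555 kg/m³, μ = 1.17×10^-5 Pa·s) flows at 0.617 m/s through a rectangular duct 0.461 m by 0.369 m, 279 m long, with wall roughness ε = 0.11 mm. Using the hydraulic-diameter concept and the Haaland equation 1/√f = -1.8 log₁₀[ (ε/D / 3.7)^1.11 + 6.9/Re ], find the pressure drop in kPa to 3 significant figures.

Hydraulic diameter D_h = 4A/P = 4·(0.461·0.369)/(2·(0.461+0.369)) = 0.6804/1.66 = 0.4099 m.
Re = ρVD_h/μ = 0.555·0.617·0.4099/1.17e-05 = 1.2e+04.
ε/D_h = 0.00011/0.4099 = 0.000268; Haaland gives 1/√f = -1.8 log₁₀[2.54e-05+0.000575] = 5.799, so f = 0.02974.
ΔP = f(L/D_h)(ρV²/2) = 0.02974·279/0.4099·0.1056 = 2.139 Pa.
ΔP = 0.00214 kPa.

ΔP ≈ 0.00214 kPa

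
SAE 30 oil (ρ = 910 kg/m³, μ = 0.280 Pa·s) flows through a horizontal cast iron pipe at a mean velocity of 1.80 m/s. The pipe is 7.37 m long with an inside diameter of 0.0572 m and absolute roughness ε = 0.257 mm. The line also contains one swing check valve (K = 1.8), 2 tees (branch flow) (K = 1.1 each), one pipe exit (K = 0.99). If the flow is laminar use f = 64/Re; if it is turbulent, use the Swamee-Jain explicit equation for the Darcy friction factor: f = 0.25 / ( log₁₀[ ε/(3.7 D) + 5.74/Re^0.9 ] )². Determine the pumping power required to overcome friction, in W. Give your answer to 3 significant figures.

Reynolds number Re = ρVD/μ = 910 · 1.8 · 0.0572 / 0.28 = 334.6.
Re < 2300 → laminar flow, so f = 64/Re = 64/334.6 = 0.1913 (the turbulent correlation is not needed).
Total minor-loss coefficient ΣK = 1·1.8 + 2·1.1 + 1·0.99 = 4.99.
ΔP = [f·L/D + ΣK]·(ρV²/2) = [0.1913·7.37/0.0572 + 4.99]·(910·1.8²/2) = [24.64 + 4.99]·1474 = 4.369e+04 Pa.
Q = V·A = 1.8·0.00257 = 0.004625 m³/s.
Pumping power P = QΔP = 0.004625·4.369e+04 = 202.1 W = 202 W.

P ≈ 202 W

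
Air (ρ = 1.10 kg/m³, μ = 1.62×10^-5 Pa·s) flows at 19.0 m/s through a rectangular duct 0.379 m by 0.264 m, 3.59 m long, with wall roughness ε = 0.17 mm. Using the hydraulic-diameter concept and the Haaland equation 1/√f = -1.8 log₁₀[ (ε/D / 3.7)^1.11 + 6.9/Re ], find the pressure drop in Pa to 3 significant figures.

Hydraulic diameter D_h = 4A/P = 4·(0.379·0.264)/(2·(0.379+0.264)) = 0.4002/1.286 = 0.3112 m.
Re = ρVD_h/μ = 1.1·19·0.3112/1.62e-05 = 4.015e+05.
ε/D_h = 0.00017/0.3112 = 0.000546; Haaland gives 1/√f = -1.8 log₁₀[5.59e-05+1.72e-05] = 7.445, so f = 0.01804.
ΔP = f(L/D_h)(ρV²/2) = 0.01804·3.59/0.3112·198.6 = 41.33 Pa.

ΔP ≈ 41.3 Pa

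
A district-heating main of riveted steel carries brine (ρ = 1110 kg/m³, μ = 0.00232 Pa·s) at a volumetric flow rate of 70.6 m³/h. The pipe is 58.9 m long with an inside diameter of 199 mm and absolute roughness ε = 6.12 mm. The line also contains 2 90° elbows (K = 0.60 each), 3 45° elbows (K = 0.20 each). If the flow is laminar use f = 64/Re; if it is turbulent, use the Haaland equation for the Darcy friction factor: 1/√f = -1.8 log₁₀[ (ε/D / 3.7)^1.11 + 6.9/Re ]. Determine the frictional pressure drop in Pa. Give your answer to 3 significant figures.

ΔP ≈ 4210 Pa

Q = 70.6 m³/h = 70.6/3600 = 0.01961 m³/s.
Cross-sectional area A = πD²/4 = π(0.199)²/4 = 0.0311 m²; mean velocity V = Q/A = 0.01961/0.0311 = 0.6305 m/s.
Reynolds number Re = ρVD/μ = 1110 · 0.6305 · 0.199 / 0.00232 = 6.003e+04.
Re > 4000 → turbulent. Relative roughness ε/D = 0.00612/0.199 = 0.0308. Haaland: 1/√f = -1.8 log₁₀[(0.0308/3.7)^1.11 + 6.9/6.003e+04] = -1.8 log₁₀[0.00491 + 0.000115] = 4.138, so f = 0.05839.
Total minor-loss coefficient ΣK = 2·0.6 + 3·0.2 = 1.8.
ΔP = [f·L/D + ΣK]·(ρV²/2) = [0.05839·58.9/0.199 + 1.8]·(1110·0.6305²/2) = [17.28 + 1.8]·220.7 = 4211 Pa.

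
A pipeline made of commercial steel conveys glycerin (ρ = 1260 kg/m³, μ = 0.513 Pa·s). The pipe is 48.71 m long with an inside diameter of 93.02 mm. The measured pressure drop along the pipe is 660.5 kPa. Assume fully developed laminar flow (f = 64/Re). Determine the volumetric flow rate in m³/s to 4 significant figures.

Q ≈ 0.04857 m³/s

For laminar flow, f = 64/Re with Re = ρVD/μ, so Darcy-Weisbach reduces to ΔP = 32μLV/D². Solving for V: V = ΔP·D²/(32μL) = 6.605e+05·(0.09302)²/(32·0.513·48.71) = 7.147 m/s.
Check: Re = ρVD/μ = 1260·7.147·0.09302/0.513 = 1633 < 2300, so the laminar assumption holds.
Q = V·A = 7.147·(π/4·0.09302²) = 0.04857 m³/s = 0.04857 m³/s.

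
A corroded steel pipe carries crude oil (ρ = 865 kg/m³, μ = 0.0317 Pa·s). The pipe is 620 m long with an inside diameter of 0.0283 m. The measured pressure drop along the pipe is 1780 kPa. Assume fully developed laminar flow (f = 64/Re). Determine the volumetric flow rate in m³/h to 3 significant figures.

For laminar flow, f = 64/Re with Re = ρVD/μ, so Darcy-Weisbach reduces to ΔP = 32μLV/D². Solving for V: V = ΔP·D²/(32μL) = 1.78e+06·(0.0283)²/(32·0.0317·620) = 2.267 m/s.
Check: Re = ρVD/μ = 865·2.267·0.0283/0.0317 = 1750 < 2300, so the laminar assumption holds.
Q = V·A = 2.267·(π/4·0.0283²) = 0.001426 m³/s = 5.13 m³/h.

Q ≈ 5.13 m³/h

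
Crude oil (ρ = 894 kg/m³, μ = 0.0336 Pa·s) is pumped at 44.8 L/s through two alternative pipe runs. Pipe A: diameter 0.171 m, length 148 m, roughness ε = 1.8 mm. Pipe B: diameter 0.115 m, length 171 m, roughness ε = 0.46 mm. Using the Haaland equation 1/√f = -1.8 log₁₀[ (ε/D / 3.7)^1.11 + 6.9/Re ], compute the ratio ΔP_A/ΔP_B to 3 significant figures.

ΔP_A/ΔP_B ≈ 0.152

Pipe A: V = Q/A = 0.0448/0.02297 = 1.951 m/s; Re = 8875; ε/D = 0.0105; Haaland → f = 0.04415; ΔP_A = f(L/D)(ρV²/2) = 6.5e+04 Pa.
Pipe B: V = Q/A = 0.0448/0.01039 = 4.313 m/s; Re = 1.32e+04; ε/D = 0.004; Haaland → f = 0.03462; ΔP_B = f(L/D)(ρV²/2) = 4.28e+05 Pa.
ΔP_A/ΔP_B = 6.5e+04/4.28e+05 = 0.152.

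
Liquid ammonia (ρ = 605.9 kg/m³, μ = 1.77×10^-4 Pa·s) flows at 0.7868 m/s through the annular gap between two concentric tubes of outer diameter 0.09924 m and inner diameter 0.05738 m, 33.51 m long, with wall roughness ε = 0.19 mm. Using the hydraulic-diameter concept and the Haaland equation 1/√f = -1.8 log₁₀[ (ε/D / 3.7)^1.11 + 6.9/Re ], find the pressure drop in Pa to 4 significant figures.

Hydraulic diameter D_h = 4A/P = D_o - D_i = 0.09924 - 0.05738 = 0.04186 m.
Re = ρVD_h/μ = 605.9·0.7868·0.04186/0.000177 = 1.127e+05.
ε/D_h = 0.00019/0.04186 = 0.00454; Haaland gives 1/√f = -1.8 log₁₀[0.000587+6.12e-05] = 5.739, so f = 0.03036.
ΔP = f(L/D_h)(ρV²/2) = 0.03036·33.51/0.04186·187.5 = 4558 Pa.

ΔP ≈ 4558 Pa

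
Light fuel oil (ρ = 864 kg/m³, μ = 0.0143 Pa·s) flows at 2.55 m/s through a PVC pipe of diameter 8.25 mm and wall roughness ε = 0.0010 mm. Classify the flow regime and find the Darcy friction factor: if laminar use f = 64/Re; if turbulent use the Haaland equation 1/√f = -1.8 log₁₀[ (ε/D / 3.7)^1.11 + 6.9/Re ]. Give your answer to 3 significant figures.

Re = ρVD/μ = 864·2.55·0.00825/0.0143 = 1271.
Re < 2300 → laminar, so f = 64/Re = 0.05035 (roughness is irrelevant in laminar flow).

f ≈ 0.0504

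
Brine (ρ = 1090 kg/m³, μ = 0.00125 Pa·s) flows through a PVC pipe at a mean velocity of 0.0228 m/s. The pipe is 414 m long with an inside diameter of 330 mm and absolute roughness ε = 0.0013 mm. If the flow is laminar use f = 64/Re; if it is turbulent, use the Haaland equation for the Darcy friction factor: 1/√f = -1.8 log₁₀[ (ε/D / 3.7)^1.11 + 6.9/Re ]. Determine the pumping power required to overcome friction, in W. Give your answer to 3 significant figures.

P ≈ 0.0241 W

Reynolds number Re = ρVD/μ = 1090 · 0.0228 · 0.33 / 0.00125 = 6561.
Re > 4000 → turbulent. Relative roughness ε/D = 1.3e-06/0.33 = 3.94e-06. Haaland: 1/√f = -1.8 log₁₀[(3.94e-06/3.7)^1.11 + 6.9/6561] = -1.8 log₁₀[2.35e-07 + 0.00105] = 5.36, so f = 0.0348.
Darcy-Weisbach: ΔP = f(L/D)(ρV²/2) = 0.0348·(414/0.33)·(1090·0.0228²/2) = 0.0348·1255·0.2833 = 12.37 Pa.
Q = V·A = 0.0228·0.08553 = 0.00195 m³/s.
Pumping power P = QΔP = 0.00195·12.37 = 0.02412 W = 0.0241 W.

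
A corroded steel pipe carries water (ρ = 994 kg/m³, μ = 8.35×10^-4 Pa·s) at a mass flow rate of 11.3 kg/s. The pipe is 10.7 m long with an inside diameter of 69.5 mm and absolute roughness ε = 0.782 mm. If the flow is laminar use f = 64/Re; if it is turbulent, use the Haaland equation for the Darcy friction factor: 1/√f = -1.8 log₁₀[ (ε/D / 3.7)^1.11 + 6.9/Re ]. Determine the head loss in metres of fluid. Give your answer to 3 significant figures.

h_f ≈ 2.80 m

A = πD²/4 = π(0.0695)²/4 = 0.003794 m²; mean velocity V = ṁ/(ρA) = 11.3/(994 · 0.003794) = 2.997 m/s.
Reynolds number Re = ρVD/μ = 994 · 2.997 · 0.0695 / 0.000835 = 2.479e+05.
Re > 4000 → turbulent. Relative roughness ε/D = 0.000782/0.0695 = 0.0113. Haaland: 1/√f = -1.8 log₁₀[(0.0113/3.7)^1.11 + 6.9/2.479e+05] = -1.8 log₁₀[0.00161 + 2.78e-05] = 5.016, so f = 0.03975.
Darcy-Weisbach: ΔP = f(L/D)(ρV²/2) = 0.03975·(10.7/0.0695)·(994·2.997²/2) = 0.03975·154·4463 = 2.731e+04 Pa.
Head loss h_f = ΔP/(ρg) = 2.731e+04/(994·9.81) = 2.80 m.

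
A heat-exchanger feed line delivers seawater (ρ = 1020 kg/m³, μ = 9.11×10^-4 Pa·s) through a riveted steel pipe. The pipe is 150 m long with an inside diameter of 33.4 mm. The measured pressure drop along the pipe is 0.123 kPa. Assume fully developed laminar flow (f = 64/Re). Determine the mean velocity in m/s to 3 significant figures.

V ≈ 0.0314 m/s

For laminar flow, f = 64/Re with Re = ρVD/μ, so Darcy-Weisbach reduces to ΔP = 32μLV/D². Solving for V: V = ΔP·D²/(32μL) = 123·(0.0334)²/(32·0.000911·150) = 0.03138 m/s.
Check: Re = ρVD/μ = 1020·0.03138·0.0334/0.000911 = 1173 < 2300, so the laminar assumption holds.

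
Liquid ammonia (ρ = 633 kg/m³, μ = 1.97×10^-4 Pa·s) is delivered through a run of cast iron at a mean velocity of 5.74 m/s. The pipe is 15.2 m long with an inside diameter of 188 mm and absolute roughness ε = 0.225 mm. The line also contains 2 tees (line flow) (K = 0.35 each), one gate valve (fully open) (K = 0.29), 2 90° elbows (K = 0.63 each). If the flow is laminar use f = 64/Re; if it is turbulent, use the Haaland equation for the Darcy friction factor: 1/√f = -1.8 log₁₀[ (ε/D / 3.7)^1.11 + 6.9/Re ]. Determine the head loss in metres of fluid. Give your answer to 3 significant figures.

Reynolds number Re = ρVD/μ = 633 · 5.74 · 0.188 / 0.000197 = 3.467e+06.
Re > 4000 → turbulent. Relative roughness ε/D = 0.000225/0.188 = 0.0012. Haaland: 1/√f = -1.8 log₁₀[(0.0012/3.7)^1.11 + 6.9/3.467e+06] = -1.8 log₁₀[0.000134 + 1.99e-06] = 6.962, so f = 0.02063.
Total minor-loss coefficient ΣK = 2·0.35 + 1·0.29 + 2·0.63 = 2.25.
ΔP = [f·L/D + ΣK]·(ρV²/2) = [0.02063·15.2/0.188 + 2.25]·(633·5.74²/2) = [1.668 + 2.25]·1.043e+04 = 4.086e+04 Pa.
Head loss h_f = ΔP/(ρg) = 4.086e+04/(633·9.81) = 6.58 m.

h_f ≈ 6.58 m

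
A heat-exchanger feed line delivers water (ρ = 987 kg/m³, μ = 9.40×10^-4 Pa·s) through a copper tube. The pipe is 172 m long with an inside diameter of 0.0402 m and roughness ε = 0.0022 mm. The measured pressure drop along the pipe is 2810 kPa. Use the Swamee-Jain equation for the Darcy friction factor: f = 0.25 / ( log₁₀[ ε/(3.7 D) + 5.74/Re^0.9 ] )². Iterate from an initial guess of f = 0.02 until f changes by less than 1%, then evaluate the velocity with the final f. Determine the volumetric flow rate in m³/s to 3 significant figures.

Rearranging Darcy-Weisbach: V = √(2·ΔP·D/(f·L·ρ)). With ε/D = 2.2e-06/0.0402 = 5.47e-05, iterate starting from f = 0.02:
  f = 0.02 → V = √(2·2.81e+06·0.0402/(0.02·172·987)) = 8.157 m/s; Re = ρVD/μ = 3.443e+05; f → 0.01467
  f = 0.01467 → V = 9.525 m/s; Re = 4.02e+05; f → 0.01434
  f = 0.01434 → V = 9.635 m/s; Re = 4.067e+05; f → 0.01431
Converged (Δf/f < 1%). With the final f = 0.01431: V = √(2·2.81e+06·0.0402/(0.01431·172·987)) = 9.643 m/s.
Q = V·A = 9.643·(π/4·0.0402²) = 0.01224 m³/s = 0.0122 m³/s.

Q ≈ 0.0122 m³/s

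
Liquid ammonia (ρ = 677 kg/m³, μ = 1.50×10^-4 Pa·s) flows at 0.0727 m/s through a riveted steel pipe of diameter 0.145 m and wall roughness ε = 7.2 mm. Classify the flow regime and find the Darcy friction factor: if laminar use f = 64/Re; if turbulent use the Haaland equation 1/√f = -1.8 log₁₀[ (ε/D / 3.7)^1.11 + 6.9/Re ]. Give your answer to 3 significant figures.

Re = ρVD/μ = 677·0.0727·0.145/0.00015 = 4.758e+04.
Re > 4000 → turbulent. ε/D = 0.0072/0.145 = 0.0497; Haaland: 1/√f = -1.8 log₁₀[0.00835 + 0.000145] = 3.727, so f = 0.07198.

f ≈ 0.0720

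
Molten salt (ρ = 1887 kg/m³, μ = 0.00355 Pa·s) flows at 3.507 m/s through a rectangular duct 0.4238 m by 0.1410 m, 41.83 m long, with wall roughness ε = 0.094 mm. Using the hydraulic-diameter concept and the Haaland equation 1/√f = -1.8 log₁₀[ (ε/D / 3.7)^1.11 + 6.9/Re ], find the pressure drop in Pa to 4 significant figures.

ΔP ≈ 39990 Pa

Hydraulic diameter D_h = 4A/P = 4·(0.4238·0.141)/(2·(0.4238+0.141)) = 0.239/1.13 = 0.2116 m.
Re = ρVD_h/μ = 1887·3.507·0.2116/0.00355 = 3.945e+05.
ε/D_h = 9.4e-05/0.2116 = 0.000444; Haaland gives 1/√f = -1.8 log₁₀[4.45e-05+1.75e-05] = 7.574, so f = 0.01743.
ΔP = f(L/D_h)(ρV²/2) = 0.01743·41.83/0.2116·1.16e+04 = 3.999e+04 Pa.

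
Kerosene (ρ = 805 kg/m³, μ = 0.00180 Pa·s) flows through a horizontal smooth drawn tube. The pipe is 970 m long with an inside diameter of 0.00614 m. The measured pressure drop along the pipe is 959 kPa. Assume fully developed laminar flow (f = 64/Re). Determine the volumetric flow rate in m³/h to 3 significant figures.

For laminar flow, f = 64/Re with Re = ρVD/μ, so Darcy-Weisbach reduces to ΔP = 32μLV/D². Solving for V: V = ΔP·D²/(32μL) = 9.59e+05·(0.00614)²/(32·0.0018·970) = 0.6471 m/s.
Check: Re = ρVD/μ = 805·0.6471·0.00614/0.0018 = 1777 < 2300, so the laminar assumption holds.
Q = V·A = 0.6471·(π/4·0.00614²) = 1.916e-05 m³/s = 0.0690 m³/h.

Q ≈ 0.0690 m³/h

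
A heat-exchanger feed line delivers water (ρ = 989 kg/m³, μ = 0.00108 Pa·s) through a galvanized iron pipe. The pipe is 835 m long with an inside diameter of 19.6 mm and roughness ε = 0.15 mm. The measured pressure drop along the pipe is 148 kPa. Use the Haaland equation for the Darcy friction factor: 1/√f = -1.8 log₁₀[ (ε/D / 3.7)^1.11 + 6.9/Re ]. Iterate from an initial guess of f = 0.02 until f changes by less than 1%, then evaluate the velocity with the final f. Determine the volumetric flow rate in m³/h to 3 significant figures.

Rearranging Darcy-Weisbach: V = √(2·ΔP·D/(f·L·ρ)). With ε/D = 0.00015/0.0196 = 0.00765, iterate starting from f = 0.02:
  f = 0.02 → V = √(2·1.48e+05·0.0196/(0.02·835·989)) = 0.5927 m/s; Re = ρVD/μ = 1.064e+04; f → 0.04021
  f = 0.04021 → V = 0.418 m/s; Re = 7502; f → 0.04215
  f = 0.04215 → V = 0.4083 m/s; Re = 7328; f → 0.0423
Converged (Δf/f < 1%). With the final f = 0.0423: V = √(2·1.48e+05·0.0196/(0.0423·835·989)) = 0.4075 m/s.
Q = V·A = 0.4075·(π/4·0.0196²) = 0.000123 m³/s = 0.443 m³/h.

Q ≈ 0.443 m³/h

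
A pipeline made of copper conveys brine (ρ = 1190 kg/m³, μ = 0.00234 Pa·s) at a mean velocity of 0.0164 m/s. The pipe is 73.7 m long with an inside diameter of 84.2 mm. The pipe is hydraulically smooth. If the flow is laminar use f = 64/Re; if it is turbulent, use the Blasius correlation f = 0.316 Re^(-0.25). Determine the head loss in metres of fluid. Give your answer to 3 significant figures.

h_f ≈ 0.00109 m

Reynolds number Re = ρVD/μ = 1190 · 0.0164 · 0.0842 / 0.00234 = 702.2.
Re < 2300 → laminar flow, so f = 64/Re = 64/702.2 = 0.09114 (the turbulent correlation is not needed).
Darcy-Weisbach: ΔP = f(L/D)(ρV²/2) = 0.09114·(73.7/0.0842)·(1190·0.0164²/2) = 0.09114·875.3·0.16 = 12.77 Pa.
Head loss h_f = ΔP/(ρg) = 12.77/(1190·9.81) = 0.00109 m.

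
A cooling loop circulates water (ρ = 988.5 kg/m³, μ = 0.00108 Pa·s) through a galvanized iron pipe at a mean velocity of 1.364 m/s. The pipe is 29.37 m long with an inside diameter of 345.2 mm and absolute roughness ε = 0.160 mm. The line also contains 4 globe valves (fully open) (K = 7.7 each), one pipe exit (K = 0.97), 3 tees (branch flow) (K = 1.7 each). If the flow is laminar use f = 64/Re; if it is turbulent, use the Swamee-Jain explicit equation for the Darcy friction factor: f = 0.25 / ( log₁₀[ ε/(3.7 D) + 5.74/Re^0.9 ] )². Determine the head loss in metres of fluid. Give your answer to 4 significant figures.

Reynolds number Re = ρVD/μ = 988.5 · 1.364 · 0.3452 / 0.00108 = 4.31e+05.
Re > 4000 → turbulent. Relative roughness ε/D = 0.00016/0.3452 = 0.000463. Swamee-Jain: f = 0.25/(log₁₀[0.000463/3.7 + 5.74/4.31e+05^0.9])² = 0.25/(log₁₀[0.000125 + 4.87e-05])² = 0.25/(-3.759)² = 0.01769.
Total minor-loss coefficient ΣK = 4·7.7 + 1·0.97 + 3·1.7 = 36.9.
ΔP = [f·L/D + ΣK]·(ρV²/2) = [0.01769·29.37/0.3452 + 36.9]·(988.5·1.364²/2) = [1.505 + 36.9]·919.6 = 3.529e+04 Pa.
Head loss h_f = ΔP/(ρg) = 3.529e+04/(988.5·9.81) = 3.639 m.

h_f ≈ 3.639 m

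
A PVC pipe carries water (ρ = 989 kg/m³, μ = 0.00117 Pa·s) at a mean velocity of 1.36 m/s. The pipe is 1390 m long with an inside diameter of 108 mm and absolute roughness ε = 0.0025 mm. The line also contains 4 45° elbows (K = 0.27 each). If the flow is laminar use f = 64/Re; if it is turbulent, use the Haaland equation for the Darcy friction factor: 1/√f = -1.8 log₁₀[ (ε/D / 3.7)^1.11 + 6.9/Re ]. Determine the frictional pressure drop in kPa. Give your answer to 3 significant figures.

Reynolds number Re = ρVD/μ = 989 · 1.36 · 0.108 / 0.00117 = 1.242e+05.
Re > 4000 → turbulent. Relative roughness ε/D = 2.5e-06/0.108 = 2.31e-05. Haaland: 1/√f = -1.8 log₁₀[(2.31e-05/3.7)^1.11 + 6.9/1.242e+05] = -1.8 log₁₀[1.67e-06 + 5.56e-05] = 7.636, so f = 0.01715.
Total minor-loss coefficient ΣK = 4·0.27 = 1.08.
ΔP = [f·L/D + ΣK]·(ρV²/2) = [0.01715·1390/0.108 + 1.08]·(989·1.36²/2) = [220.7 + 1.08]·914.6 = 2.029e+05 Pa.
ΔP = 2.029e+05 Pa = 203 kPa.

ΔP ≈ 203 kPa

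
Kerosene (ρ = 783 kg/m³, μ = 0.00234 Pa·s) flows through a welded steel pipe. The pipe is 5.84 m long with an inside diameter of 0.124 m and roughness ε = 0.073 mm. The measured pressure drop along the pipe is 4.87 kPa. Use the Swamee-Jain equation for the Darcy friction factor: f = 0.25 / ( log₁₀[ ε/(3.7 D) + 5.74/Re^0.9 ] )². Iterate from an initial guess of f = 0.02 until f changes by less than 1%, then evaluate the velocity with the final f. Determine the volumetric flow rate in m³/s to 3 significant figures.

Rearranging Darcy-Weisbach: V = √(2·ΔP·D/(f·L·ρ)). With ε/D = 7.3e-05/0.124 = 0.000589, iterate starting from f = 0.02:
  f = 0.02 → V = √(2·4870·0.124/(0.02·5.84·783)) = 3.634 m/s; Re = ρVD/μ = 1.508e+05; f → 0.01988
Converged (Δf/f < 1%). With the final f = 0.01988: V = √(2·4870·0.124/(0.01988·5.84·783)) = 3.645 m/s.
Q = V·A = 3.645·(π/4·0.124²) = 0.04401 m³/s = 0.0440 m³/s.

Q ≈ 0.0440 m³/s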